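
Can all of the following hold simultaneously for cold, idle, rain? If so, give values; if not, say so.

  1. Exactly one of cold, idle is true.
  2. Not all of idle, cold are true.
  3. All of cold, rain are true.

cold = True, idle = False, rain = True

  (1) {cold, idle}: 1 true — exactly one ✓
  (2) {idle, cold}: 1/2 true — not all ✓
  (3) {cold, rain}: all 2 true ✓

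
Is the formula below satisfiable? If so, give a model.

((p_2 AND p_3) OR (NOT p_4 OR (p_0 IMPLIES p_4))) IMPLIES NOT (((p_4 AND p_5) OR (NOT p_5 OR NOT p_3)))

p_0 = False; p_2 = False; p_3 = True; p_4 = False; p_5 = True

  ((p_2 AND p_3) OR (NOT p_4 OR (p_0 IMPLIES p_4))) IMPLIES NOT (((p_4 AND p_5) OR (NOT p_5 OR NOT p_3))) = True
    (p_2 AND p_3) OR (NOT p_4 OR (p_0 IMPLIES p_4)) = True
      p_2 AND p_3 = False
      NOT p_4 OR (p_0 IMPLIES p_4) = True
        NOT p_4 = True
        p_0 IMPLIES p_4 = True
    NOT (((p_4 AND p_5) OR (NOT p_5 OR NOT p_3))) = True
      (p_4 AND p_5) OR (NOT p_5 OR NOT p_3) = False
        p_4 AND p_5 = False
        NOT p_5 OR NOT p_3 = False
          NOT p_5 = False
          NOT p_3 = False
The formula evaluates to True.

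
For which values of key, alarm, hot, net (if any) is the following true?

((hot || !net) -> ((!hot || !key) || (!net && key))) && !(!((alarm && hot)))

key=F, alarm=T, hot=T, net=T

  (hot || !net) -> ((!hot || !key) || (!net && key)) = True
    hot || !net = True
      !net = False
    (!hot || !key) || (!net && key) = True
      !hot || !key = True
        !hot = False
        !key = True
      !net && key = False
        !net = False
  !(!((alarm && hot))) = True
    !((alarm && hot)) = False
      alarm && hot = True
Both conjuncts True, so the formula holds.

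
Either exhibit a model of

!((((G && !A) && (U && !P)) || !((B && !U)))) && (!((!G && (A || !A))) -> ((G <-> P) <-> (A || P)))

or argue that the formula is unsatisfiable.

G: False, A: False, B: True, U: False, P: False

  !((((G && !A) && (U && !P)) || !((B && !U)))) = True
    ((G && !A) && (U && !P)) || !((B && !U)) = False
      (G && !A) && (U && !P) = False
        G && !A = False
          !A = True
        U && !P = False
          !P = True
      !((B && !U)) = False
        B && !U = True
          !U = True
  !((!G && (A || !A))) -> ((G <-> P) <-> (A || P)) = True
    !((!G && (A || !A))) = False
      !G && (A || !A) = True
        !G = True
        A || !A = True
          !A = True
    (G <-> P) <-> (A || P) = False
      G <-> P = True
      A || P = False
Both conjuncts True, so the formula holds.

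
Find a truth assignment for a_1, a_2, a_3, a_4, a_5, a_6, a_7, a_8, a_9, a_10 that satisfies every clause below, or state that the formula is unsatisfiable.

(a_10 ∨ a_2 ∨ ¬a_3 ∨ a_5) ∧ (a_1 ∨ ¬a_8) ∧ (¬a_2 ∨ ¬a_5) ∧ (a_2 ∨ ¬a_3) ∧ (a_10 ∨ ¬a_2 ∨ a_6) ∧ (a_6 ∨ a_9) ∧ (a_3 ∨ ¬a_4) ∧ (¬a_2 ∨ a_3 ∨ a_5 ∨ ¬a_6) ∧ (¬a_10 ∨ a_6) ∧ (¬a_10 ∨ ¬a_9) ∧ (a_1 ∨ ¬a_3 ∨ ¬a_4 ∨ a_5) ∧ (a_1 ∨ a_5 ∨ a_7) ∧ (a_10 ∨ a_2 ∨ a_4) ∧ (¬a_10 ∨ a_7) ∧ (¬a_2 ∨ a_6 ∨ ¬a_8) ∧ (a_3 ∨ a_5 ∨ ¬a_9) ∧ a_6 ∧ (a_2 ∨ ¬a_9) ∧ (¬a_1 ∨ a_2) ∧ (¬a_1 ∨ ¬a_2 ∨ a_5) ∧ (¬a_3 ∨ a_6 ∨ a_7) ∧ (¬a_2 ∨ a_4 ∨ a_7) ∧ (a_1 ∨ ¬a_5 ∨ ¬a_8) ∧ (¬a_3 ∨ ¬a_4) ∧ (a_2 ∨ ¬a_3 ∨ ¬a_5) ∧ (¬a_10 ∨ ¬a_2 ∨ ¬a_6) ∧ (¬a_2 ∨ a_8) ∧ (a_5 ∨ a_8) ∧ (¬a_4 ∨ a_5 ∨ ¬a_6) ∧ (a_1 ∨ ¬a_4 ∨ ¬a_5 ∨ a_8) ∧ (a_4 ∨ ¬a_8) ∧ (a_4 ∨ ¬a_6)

UNSATISFIABLE

Case a_4 = True:
  (a_3 ∨ ¬a_4) forces a_3 = True.
  Clause (¬a_3 ∨ ¬a_4) is falsified — contradiction.
Case a_4 = False:
  (a_6) forces a_6 = True.
  Clause (a_4 ∨ ¬a_6) is falsified — contradiction.
Both cases fail, so the formula is unsatisfiable.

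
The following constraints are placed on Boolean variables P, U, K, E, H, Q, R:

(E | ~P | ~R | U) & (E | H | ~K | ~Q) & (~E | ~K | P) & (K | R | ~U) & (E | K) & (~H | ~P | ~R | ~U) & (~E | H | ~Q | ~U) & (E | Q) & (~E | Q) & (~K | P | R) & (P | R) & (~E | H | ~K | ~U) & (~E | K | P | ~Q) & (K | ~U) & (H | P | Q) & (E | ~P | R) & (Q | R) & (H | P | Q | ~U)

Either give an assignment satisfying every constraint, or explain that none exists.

P = True; U = True; K = True; E = True; H = True; Q = True; R = False

Set P = True.
Set U = True.
  then (K | ~U) forces K = True.
Try E = False:
  (E | Q) forces Q = True.
  (E | H | ~K | ~Q) forces H = True.
  (~H | ~P | ~R | ~U) forces R = False.
  clause (E | ~P | R) is falsified — backtrack.
So E = True.
  then (~E | Q) forces Q = True.
  then (~E | H | ~K | ~U) forces H = True.
  then (~H | ~P | ~R | ~U) forces R = False.
All clauses satisfied.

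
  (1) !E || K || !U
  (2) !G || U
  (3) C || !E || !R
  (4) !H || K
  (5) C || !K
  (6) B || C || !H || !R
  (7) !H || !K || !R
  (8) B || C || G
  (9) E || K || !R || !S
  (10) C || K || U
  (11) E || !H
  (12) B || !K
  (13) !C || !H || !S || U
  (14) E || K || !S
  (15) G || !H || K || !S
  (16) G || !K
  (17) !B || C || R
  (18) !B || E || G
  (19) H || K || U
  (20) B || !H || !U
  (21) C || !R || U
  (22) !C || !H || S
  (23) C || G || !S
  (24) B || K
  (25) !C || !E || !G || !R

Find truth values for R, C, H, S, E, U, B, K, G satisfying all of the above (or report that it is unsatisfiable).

Set R = False.
Set C = True.
Set H = True.
  then (!H || K) forces K = True.
  then (E || !H) forces E = True.
  then (B || !K) forces B = True.
  then (G || !K) forces G = True.
  then (!C || !H || S) forces S = True.
  then (!G || U) forces U = True.
All clauses satisfied.

R: False; C: True; H: True; S: True; E: True; U: True; B: True; K: True; G: True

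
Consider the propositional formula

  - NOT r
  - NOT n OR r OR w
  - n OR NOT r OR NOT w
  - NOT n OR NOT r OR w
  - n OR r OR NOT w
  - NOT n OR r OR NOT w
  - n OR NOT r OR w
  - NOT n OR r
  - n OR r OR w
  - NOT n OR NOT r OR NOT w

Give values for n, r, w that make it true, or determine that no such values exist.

UNSATISFIABLE

Case r = True:
  Clause (NOT r) is falsified — contradiction.
Case r = False:
  (NOT n OR r) forces n = False.
  (n OR r OR NOT w) forces w = False.
  Clause (n OR r OR w) is falsified — contradiction.
Both cases fail, so the formula is unsatisfiable.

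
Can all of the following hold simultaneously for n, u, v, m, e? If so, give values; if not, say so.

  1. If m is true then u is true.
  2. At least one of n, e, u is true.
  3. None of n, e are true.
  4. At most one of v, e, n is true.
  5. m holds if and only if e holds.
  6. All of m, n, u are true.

Unsatisfiable

Case n = True:
  Constraint (3) is violated (n=T) — contradiction.
Case n = False:
  Constraint (6) is violated (n=F) — contradiction.
Both cases fail — unsatisfiable.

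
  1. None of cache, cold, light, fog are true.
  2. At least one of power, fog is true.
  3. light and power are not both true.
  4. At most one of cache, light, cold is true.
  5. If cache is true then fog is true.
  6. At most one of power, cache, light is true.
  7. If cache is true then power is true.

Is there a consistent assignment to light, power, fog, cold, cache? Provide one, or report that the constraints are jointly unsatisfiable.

light = False; power = True; fog = False; cold = False; cache = False

  (1) {cache, cold, light, fog}: 0 true — none ✓
  (2) {power, fog}: 1 true — at least one ✓
  (3) light=F, power=T — not both ✓
  (4) {cache, light, cold}: 0 true — at most one ✓
  (5) cache=F ⇒ fog: vacuous ✓
  (6) {power, cache, light}: 1 true — at most one ✓
  (7) cache=F ⇒ power: vacuous ✓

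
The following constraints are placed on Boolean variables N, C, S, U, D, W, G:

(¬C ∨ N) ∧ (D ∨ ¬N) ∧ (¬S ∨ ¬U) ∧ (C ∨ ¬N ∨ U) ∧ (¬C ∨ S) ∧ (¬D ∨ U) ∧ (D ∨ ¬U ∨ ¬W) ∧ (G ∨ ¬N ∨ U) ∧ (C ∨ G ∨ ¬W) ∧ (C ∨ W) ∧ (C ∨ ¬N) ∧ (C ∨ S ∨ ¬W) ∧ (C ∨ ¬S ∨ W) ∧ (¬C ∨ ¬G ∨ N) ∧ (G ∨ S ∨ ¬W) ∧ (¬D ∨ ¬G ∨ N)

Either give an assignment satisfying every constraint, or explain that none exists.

N = False, C = False, S = True, U = False, D = False, W = True, G = True

Try N = True:
  (D ∨ ¬N) forces D = True.
  (¬D ∨ U) forces U = True.
  (¬S ∨ ¬U) forces S = False.
  (¬C ∨ S) forces C = False.
  clause (C ∨ ¬N) is falsified — backtrack.
So N = False.
  then (¬C ∨ N) forces C = False.
  then (C ∨ W) forces W = True.
  then (C ∨ S ∨ ¬W) forces S = True.
  then (¬S ∨ ¬U) forces U = False.
  then (¬D ∨ U) forces D = False.
  then (C ∨ G ∨ ¬W) forces G = True.
All clauses satisfied.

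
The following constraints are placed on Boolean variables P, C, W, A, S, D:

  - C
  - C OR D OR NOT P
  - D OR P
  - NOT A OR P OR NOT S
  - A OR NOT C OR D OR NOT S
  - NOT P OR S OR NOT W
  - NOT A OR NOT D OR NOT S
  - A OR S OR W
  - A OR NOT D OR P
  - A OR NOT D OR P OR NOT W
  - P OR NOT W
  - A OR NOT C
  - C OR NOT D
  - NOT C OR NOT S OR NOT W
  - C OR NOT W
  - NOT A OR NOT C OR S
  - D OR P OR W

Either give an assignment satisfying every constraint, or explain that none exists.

P = True, C = True, W = False, A = True, S = True, D = False

Unit clause (C) forces C = True.
In (A OR NOT C) only A is left, so A = True.
In (NOT A OR NOT C OR S) only S is left, so S = True.
In (NOT A OR P OR NOT S) only P is left, so P = True.
In (NOT A OR NOT D OR NOT S) only NOT D is left, so D = False.
In (NOT C OR NOT S OR NOT W) only NOT W is left, so W = False.
All clauses satisfied.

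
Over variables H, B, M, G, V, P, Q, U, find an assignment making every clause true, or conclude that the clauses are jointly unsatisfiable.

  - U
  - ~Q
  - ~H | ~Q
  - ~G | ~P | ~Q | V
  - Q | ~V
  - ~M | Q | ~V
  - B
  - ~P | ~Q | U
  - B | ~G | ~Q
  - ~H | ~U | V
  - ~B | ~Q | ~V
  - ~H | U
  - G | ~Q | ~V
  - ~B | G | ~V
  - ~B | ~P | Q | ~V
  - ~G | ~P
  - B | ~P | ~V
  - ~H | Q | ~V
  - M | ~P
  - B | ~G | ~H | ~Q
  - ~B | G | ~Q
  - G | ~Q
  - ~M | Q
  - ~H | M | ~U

Unit clause (U) forces U = True.
Unit clause (~Q) forces Q = False.
In (Q | ~V) only ~V is left, so V = False.
Unit clause (B) forces B = True.
In (~H | ~U | V) only ~H is left, so H = False.
In (~M | Q) only ~M is left, so M = False.
In (M | ~P) only ~P is left, so P = False.
Set G = False.
All clauses satisfied.

H=F, B=T, M=F, G=F, V=F, P=F, Q=F, U=T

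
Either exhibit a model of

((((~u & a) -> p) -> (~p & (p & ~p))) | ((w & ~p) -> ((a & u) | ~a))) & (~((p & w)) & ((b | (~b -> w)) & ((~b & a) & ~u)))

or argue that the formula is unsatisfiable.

a=T, w=T, b=F, u=F, p=F

  (((~u & a) -> p) -> (~p & (p & ~p))) | ((w & ~p) -> ((a & u) | ~a)) = True
    ((~u & a) -> p) -> (~p & (p & ~p)) = True
      (~u & a) -> p = False
        ~u & a = True
          ~u = True
      ~p & (p & ~p) = False
        ~p = True
        p & ~p = False
          ~p = True
    (w & ~p) -> ((a & u) | ~a) = False
      w & ~p = True
        ~p = True
      (a & u) | ~a = False
        a & u = False
        ~a = False
  ~((p & w)) & ((b | (~b -> w)) & ((~b & a) & ~u)) = True
    ~((p & w)) = True
      p & w = False
    (b | (~b -> w)) & ((~b & a) & ~u) = True
      b | (~b -> w) = True
        ~b -> w = True
          ~b = True
      (~b & a) & ~u = True
        ~b & a = True
          ~b = True
        ~u = True
Both conjuncts True, so the formula holds.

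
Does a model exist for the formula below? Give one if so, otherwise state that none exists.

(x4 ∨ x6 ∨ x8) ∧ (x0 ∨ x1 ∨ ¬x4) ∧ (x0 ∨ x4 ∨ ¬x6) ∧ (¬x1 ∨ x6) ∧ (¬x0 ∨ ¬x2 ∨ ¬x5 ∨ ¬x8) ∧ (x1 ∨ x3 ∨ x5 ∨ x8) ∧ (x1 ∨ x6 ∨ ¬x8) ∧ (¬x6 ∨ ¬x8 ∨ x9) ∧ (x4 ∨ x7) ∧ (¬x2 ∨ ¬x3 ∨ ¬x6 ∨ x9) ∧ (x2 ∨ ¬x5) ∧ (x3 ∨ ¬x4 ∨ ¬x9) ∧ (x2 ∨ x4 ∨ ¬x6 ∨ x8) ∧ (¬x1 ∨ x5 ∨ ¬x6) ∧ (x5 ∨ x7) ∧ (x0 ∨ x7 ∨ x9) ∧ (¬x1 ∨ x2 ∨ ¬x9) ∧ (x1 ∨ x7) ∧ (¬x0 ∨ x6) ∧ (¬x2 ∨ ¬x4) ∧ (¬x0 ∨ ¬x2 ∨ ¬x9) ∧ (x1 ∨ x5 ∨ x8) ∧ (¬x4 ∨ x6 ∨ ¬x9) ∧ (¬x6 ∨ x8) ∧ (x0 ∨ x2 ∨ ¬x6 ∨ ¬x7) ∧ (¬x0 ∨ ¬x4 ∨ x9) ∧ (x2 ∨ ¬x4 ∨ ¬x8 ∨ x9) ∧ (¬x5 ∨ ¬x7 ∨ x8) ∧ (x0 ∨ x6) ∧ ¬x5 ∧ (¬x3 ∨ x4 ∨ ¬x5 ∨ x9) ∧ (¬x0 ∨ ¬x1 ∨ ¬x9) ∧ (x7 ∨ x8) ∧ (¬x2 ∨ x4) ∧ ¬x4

Unit clause (¬x5) forces x5 = False.
Unit clause (¬x4) forces x4 = False.
In (x4 ∨ x7) only x7 is left, so x7 = True.
In (¬x2 ∨ x4) only ¬x2 is left, so x2 = False.
Try x0 = False:
  (x0 ∨ x4 ∨ ¬x6) forces x6 = False.
  clause (x0 ∨ x6) is falsified — backtrack.
So x0 = True.
  then (¬x0 ∨ x6) forces x6 = True.
  then (¬x6 ∨ x8) forces x8 = True.
  then (¬x6 ∨ ¬x8 ∨ x9) forces x9 = True.
  then (¬x1 ∨ x5 ∨ ¬x6) forces x1 = False.
Set x3 = False.
All clauses satisfied.

x0: True, x1: False, x2: False, x3: False, x4: False, x5: False, x6: True, x7: True, x8: True, x9: True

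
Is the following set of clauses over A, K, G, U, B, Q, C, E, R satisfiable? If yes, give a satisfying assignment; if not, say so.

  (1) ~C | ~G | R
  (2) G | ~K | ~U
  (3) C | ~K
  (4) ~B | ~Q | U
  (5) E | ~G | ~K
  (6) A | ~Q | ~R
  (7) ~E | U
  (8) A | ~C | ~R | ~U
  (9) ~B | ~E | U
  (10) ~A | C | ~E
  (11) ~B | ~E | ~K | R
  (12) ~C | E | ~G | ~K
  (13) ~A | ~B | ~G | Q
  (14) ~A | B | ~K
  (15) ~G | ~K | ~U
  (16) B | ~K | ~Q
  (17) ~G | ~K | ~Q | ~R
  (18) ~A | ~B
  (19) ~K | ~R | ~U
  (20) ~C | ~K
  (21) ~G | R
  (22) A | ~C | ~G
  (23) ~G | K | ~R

A = False, K = False, G = False, U = False, B = False, Q = False, C = True, E = False, R = False

Set A = False.
Set K = False.
Try G = True:
  (~G | R) forces R = True.
  clause (~G | K | ~R) is falsified — backtrack.
So G = False.
Set U = False.
  then (~E | U) forces E = False.
Set B = False.
Set Q = False.
Set C = True.
Set R = False.
All clauses satisfied.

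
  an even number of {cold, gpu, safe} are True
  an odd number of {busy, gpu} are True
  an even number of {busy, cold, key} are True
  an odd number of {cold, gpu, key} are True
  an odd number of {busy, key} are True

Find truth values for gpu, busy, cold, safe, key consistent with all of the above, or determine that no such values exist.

gpu=F, busy=T, cold=T, safe=T, key=F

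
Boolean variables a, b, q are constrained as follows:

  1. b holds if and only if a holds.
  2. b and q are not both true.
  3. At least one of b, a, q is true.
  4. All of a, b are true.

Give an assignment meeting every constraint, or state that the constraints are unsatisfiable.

a = True, b = True, q = False

  (1) b=T, a=T — same ✓
  (2) b=T, q=F — not both ✓
  (3) {b, a, q}: 2 true — at least one ✓
  (4) {a, b}: all 2 true ✓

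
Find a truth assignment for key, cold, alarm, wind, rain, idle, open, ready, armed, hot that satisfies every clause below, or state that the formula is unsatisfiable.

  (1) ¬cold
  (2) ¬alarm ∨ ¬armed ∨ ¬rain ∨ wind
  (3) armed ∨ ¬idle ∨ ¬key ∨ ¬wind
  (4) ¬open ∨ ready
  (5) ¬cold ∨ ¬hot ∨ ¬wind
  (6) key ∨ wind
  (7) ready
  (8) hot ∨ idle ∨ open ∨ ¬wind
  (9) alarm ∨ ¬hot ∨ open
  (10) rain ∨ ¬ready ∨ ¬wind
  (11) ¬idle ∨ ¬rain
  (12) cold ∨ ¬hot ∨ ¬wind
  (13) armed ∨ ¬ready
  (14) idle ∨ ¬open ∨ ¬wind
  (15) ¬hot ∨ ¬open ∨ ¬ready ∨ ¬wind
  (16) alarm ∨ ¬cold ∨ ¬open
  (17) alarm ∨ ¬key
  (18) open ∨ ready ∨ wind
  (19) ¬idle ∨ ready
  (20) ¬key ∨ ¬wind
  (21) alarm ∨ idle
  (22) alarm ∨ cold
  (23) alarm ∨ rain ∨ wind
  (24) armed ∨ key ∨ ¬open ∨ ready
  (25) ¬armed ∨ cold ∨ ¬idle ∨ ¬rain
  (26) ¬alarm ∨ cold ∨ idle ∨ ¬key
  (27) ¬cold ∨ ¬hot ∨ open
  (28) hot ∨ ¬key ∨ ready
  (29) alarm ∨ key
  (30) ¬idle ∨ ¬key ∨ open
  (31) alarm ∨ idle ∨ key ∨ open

Unit clause (¬cold) forces cold = False.
Unit clause (ready) forces ready = True.
In (armed ∨ ¬ready) only armed is left, so armed = True.
In (alarm ∨ cold) only alarm is left, so alarm = True.
Set key = True.
  then (¬key ∨ ¬wind) forces wind = False.
  then (¬alarm ∨ cold ∨ idle ∨ ¬key) forces idle = True.
  then (¬idle ∨ ¬key ∨ open) forces open = True.
  then (¬alarm ∨ ¬armed ∨ ¬rain ∨ wind) forces rain = False.
Set hot = False.
All clauses satisfied.

key=T, cold=F, alarm=T, wind=F, rain=F, idle=T, open=T, ready=T, armed=T, hot=F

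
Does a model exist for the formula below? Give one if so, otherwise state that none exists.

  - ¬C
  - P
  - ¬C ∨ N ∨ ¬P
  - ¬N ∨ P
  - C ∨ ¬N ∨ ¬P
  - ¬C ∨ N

C = False; P = True; N = False

Unit clause (¬C) forces C = False.
Unit clause (P) forces P = True.
In (C ∨ ¬N ∨ ¬P) only ¬N is left, so N = False.
Check each clause:
  (¬C): ¬C holds.
  (P): P holds.
  (¬C ∨ N ∨ ¬P): ¬C holds.
  (¬N ∨ P): ¬N holds.
  (C ∨ ¬N ∨ ¬P): ¬N holds.
  (¬C ∨ N): ¬C holds.
All clauses satisfied.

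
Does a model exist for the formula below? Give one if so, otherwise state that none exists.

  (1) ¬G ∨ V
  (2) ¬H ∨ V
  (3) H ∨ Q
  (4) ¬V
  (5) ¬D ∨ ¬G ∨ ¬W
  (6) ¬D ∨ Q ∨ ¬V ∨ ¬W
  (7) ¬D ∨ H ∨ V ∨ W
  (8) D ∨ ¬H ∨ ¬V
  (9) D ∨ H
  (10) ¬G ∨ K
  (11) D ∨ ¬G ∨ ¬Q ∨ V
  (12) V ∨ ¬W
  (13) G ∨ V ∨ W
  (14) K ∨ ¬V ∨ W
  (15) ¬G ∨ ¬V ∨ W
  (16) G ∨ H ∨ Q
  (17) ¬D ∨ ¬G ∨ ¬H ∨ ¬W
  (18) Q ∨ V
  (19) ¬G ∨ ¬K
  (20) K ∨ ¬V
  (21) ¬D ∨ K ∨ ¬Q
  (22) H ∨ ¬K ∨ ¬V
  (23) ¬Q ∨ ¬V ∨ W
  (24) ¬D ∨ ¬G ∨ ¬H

Case W = True:
  (¬V) forces V = False.
  Clause (V ∨ ¬W) is falsified — contradiction.
Case W = False:
  (¬V) forces V = False.
  (¬G ∨ V) forces G = False.
  Clause (G ∨ V ∨ W) is falsified — contradiction.
Both cases fail, so the formula is unsatisfiable.

UNSATISFIABLE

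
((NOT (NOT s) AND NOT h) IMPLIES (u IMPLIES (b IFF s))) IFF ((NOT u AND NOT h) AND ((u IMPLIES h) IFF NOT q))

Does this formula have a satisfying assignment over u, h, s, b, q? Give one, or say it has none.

u: True; h: False; s: True; b: False; q: False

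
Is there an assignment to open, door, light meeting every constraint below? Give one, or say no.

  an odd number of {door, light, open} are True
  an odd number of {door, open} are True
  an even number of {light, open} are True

open = False, door = True, light = False

{door, light, open}: 1 true → odd ✓
{door, open}: 1 true → odd ✓
{light, open}: 0 true → even ✓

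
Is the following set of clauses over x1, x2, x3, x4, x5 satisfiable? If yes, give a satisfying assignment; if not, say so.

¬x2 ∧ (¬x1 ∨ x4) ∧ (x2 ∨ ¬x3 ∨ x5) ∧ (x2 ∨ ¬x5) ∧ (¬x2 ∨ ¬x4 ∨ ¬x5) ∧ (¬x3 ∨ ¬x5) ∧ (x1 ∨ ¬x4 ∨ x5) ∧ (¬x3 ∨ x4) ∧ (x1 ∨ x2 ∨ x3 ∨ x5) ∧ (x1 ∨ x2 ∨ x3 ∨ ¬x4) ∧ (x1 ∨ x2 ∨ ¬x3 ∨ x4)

Unit clause (¬x2) forces x2 = False.
In (x2 ∨ ¬x5) only ¬x5 is left, so x5 = False.
In (x2 ∨ ¬x3 ∨ x5) only ¬x3 is left, so x3 = False.
In (x1 ∨ x2 ∨ x3 ∨ x5) only x1 is left, so x1 = True.
In (¬x1 ∨ x4) only x4 is left, so x4 = True.
All clauses satisfied.

x1 = True, x2 = False, x3 = False, x4 = True, x5 = False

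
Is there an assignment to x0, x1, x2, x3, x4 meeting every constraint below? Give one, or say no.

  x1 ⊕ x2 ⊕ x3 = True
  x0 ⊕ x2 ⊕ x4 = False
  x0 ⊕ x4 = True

x0=F, x1=F, x2=T, x3=F, x4=T

x1 ⊕ x2 ⊕ x3 = F ⊕ T ⊕ F = True ✓
x0 ⊕ x2 ⊕ x4 = F ⊕ T ⊕ T = False ✓
x0 ⊕ x4 = F ⊕ T = True ✓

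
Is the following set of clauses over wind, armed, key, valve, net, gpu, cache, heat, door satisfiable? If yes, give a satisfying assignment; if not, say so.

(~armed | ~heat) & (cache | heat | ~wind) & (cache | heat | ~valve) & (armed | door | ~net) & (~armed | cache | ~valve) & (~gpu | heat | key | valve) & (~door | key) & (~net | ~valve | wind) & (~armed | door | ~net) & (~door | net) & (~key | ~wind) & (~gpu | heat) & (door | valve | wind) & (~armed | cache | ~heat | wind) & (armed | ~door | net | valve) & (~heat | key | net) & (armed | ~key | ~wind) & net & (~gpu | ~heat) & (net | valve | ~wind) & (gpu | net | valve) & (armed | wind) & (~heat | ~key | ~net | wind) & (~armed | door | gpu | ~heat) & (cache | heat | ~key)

Unit clause (net) forces net = True.
Set wind = False.
  then (~net | ~valve | wind) forces valve = False.
  then (door | valve | wind) forces door = True.
  then (armed | wind) forces armed = True.
  then (~armed | ~heat) forces heat = False.
  then (~door | key) forces key = True.
  then (~gpu | heat) forces gpu = False.
  then (cache | heat | ~key) forces cache = True.
All clauses satisfied.

wind = False, armed = True, key = True, valve = False, net = True, gpu = False, cache = True, heat = False, door = True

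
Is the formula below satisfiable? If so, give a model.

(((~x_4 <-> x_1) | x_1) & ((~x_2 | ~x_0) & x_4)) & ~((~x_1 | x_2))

x_0: False, x_1: True, x_2: False, x_4: True

  ((~x_4 <-> x_1) | x_1) & ((~x_2 | ~x_0) & x_4) = True
    (~x_4 <-> x_1) | x_1 = True
      ~x_4 <-> x_1 = False
        ~x_4 = False
    (~x_2 | ~x_0) & x_4 = True
      ~x_2 | ~x_0 = True
        ~x_2 = True
        ~x_0 = True
  ~((~x_1 | x_2)) = True
    ~x_1 | x_2 = False
      ~x_1 = False
Both conjuncts True, so the formula holds.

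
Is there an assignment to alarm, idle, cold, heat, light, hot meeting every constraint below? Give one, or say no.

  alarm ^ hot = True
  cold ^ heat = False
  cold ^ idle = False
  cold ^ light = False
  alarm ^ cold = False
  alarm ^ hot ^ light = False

alarm=T; idle=T; cold=T; heat=T; light=T; hot=F

alarm ^ hot = T ^ F = True ✓
cold ^ heat = T ^ T = False ✓
cold ^ idle = T ^ T = False ✓
cold ^ light = T ^ T = False ✓
alarm ^ cold = T ^ T = False ✓
alarm ^ hot ^ light = T ^ F ^ T = False ✓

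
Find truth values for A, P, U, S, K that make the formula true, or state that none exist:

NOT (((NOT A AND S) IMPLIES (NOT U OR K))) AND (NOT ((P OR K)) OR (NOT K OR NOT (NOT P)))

A: False, P: False, U: True, S: True, K: False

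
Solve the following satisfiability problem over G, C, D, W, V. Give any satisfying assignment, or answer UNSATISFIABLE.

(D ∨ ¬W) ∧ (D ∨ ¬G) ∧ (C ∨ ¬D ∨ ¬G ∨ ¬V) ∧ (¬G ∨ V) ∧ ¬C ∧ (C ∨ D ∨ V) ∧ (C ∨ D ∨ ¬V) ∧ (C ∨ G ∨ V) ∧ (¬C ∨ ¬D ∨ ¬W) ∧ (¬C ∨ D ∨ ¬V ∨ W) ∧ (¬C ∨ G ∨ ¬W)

G: False, C: False, D: True, W: True, V: True

Unit clause (¬C) forces C = False.
Try G = True:
  (D ∨ ¬G) forces D = True.
  (C ∨ ¬D ∨ ¬G ∨ ¬V) forces V = False.
  clause (¬G ∨ V) is falsified — backtrack.
So G = False.
  then (C ∨ G ∨ V) forces V = True.
  then (C ∨ D ∨ ¬V) forces D = True.
Set W = True.
All clauses satisfied.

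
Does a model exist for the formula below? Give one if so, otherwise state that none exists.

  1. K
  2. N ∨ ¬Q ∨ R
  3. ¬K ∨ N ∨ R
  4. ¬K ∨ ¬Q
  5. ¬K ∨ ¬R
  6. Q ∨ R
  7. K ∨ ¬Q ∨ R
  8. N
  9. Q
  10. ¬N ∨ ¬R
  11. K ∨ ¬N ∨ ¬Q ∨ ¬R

Case K = True:
  (¬K ∨ ¬Q) forces Q = False.
  Clause (Q) is falsified — contradiction.
Case K = False:
  Clause (K) is falsified — contradiction.
Both cases fail, so the formula is unsatisfiable.

UNSATISFIABLE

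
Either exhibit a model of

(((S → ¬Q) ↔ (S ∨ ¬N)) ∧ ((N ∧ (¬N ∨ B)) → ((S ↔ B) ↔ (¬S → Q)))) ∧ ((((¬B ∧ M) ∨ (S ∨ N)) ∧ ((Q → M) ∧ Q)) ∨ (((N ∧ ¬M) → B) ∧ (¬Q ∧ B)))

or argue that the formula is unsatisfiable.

B=T; Q=F; N=T; M=T; S=T

  ((S → ¬Q) ↔ (S ∨ ¬N)) ∧ ((N ∧ (¬N ∨ B)) → ((S ↔ B) ↔ (¬S → Q))) = True
    (S → ¬Q) ↔ (S ∨ ¬N) = True
      S → ¬Q = True
        ¬Q = True
      S ∨ ¬N = True
        ¬N = False
    (N ∧ (¬N ∨ B)) → ((S ↔ B) ↔ (¬S → Q)) = True
      N ∧ (¬N ∨ B) = True
        ¬N ∨ B = True
          ¬N = False
      (S ↔ B) ↔ (¬S → Q) = True
        S ↔ B = True
        ¬S → Q = True
          ¬S = False
  (((¬B ∧ M) ∨ (S ∨ N)) ∧ ((Q → M) ∧ Q)) ∨ (((N ∧ ¬M) → B) ∧ (¬Q ∧ B)) = True
    ((¬B ∧ M) ∨ (S ∨ N)) ∧ ((Q → M) ∧ Q) = False
      (¬B ∧ M) ∨ (S ∨ N) = True
        ¬B ∧ M = False
          ¬B = False
        S ∨ N = True
      (Q → M) ∧ Q = False
        Q → M = True
    ((N ∧ ¬M) → B) ∧ (¬Q ∧ B) = True
      (N ∧ ¬M) → B = True
        N ∧ ¬M = False
          ¬M = False
      ¬Q ∧ B = True
        ¬Q = True
Both conjuncts True, so the formula holds.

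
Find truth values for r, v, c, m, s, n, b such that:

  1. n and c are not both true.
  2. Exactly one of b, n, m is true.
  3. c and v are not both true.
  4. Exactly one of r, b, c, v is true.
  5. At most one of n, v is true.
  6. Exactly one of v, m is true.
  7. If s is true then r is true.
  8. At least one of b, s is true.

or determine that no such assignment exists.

r=T, v=F, c=F, m=T, s=T, n=F, b=F

  (1) n=F, c=F — not both ✓
  (2) {b, n, m}: 1 true — exactly one ✓
  (3) c=F, v=F — not both ✓
  (4) {r, b, c, v}: 1 true — exactly one ✓
  (5) {n, v}: 0 true — at most one ✓
  (6) {v, m}: 1 true — exactly one ✓
  (7) s=T ⇒ r: T ✓
  (8) {b, s}: 1 true — at least one ✓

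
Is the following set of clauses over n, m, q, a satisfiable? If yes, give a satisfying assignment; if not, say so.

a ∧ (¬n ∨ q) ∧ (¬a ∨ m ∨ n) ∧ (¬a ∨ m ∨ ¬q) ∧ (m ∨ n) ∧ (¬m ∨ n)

n=T, m=T, q=T, a=T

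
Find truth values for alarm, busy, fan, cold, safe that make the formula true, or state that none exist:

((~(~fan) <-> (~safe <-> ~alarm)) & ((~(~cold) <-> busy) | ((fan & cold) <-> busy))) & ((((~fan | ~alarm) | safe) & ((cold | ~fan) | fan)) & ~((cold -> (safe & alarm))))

alarm: False, busy: True, fan: True, cold: True, safe: False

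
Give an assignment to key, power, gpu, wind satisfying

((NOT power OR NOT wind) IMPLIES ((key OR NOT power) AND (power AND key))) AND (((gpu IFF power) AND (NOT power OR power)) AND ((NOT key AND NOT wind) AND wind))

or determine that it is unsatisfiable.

No satisfying assignment exists.

Case wind = True: the conjunct NOT wind is False.
Case wind = False: the conjunct wind is False.
Both cases fail — unsatisfiable.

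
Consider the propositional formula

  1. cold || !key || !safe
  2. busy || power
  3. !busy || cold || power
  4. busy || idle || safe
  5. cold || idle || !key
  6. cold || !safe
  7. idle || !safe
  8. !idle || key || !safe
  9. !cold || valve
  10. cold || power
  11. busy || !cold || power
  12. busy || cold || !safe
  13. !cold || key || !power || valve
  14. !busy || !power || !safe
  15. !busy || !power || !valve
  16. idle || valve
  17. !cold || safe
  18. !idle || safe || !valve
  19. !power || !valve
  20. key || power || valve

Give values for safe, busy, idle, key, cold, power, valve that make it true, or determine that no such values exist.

Set safe = False.
  then (!cold || safe) forces cold = False.
  then (cold || power) forces power = True.
  then (!power || !valve) forces valve = False.
  then (idle || valve) forces idle = True.
Set busy = True.
Set key = False.
All clauses satisfied.

safe=F; busy=T; idle=T; key=F; cold=F; power=T; valve=F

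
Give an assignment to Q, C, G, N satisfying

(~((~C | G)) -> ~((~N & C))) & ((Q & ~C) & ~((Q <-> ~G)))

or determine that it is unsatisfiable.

Q=T; C=F; G=T; N=T

  ~((~C | G)) -> ~((~N & C)) = True
    ~((~C | G)) = False
      ~C | G = True
        ~C = True
    ~((~N & C)) = True
      ~N & C = False
        ~N = False
  (Q & ~C) & ~((Q <-> ~G)) = True
    Q & ~C = True
      ~C = True
    ~((Q <-> ~G)) = True
      Q <-> ~G = False
        ~G = False
Both conjuncts True, so the formula holds.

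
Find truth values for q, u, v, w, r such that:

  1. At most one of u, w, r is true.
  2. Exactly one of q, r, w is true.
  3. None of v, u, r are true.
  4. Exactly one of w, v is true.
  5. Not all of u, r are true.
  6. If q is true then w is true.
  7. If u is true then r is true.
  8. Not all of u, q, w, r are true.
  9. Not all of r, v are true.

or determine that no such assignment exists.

q = False, u = False, v = False, w = True, r = False

  (1) {u, w, r}: 1 true — at most one ✓
  (2) {q, r, w}: 1 true — exactly one ✓
  (3) {v, u, r}: 0 true — none ✓
  (4) {w, v}: 1 true — exactly one ✓
  (5) {u, r}: 0/2 true — not all ✓
  (6) q=F ⇒ w: vacuous ✓
  (7) u=F ⇒ r: vacuous ✓
  (8) {u, q, w, r}: 1/4 true — not all ✓
  (9) {r, v}: 0/2 true — not all ✓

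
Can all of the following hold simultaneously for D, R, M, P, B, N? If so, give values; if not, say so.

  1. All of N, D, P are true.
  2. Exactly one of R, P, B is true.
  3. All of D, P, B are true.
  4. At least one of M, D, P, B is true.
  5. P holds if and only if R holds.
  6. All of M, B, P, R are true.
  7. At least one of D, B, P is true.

Case R = True:
  (1) forces N = True.
  (1) forces D = True.
  (1) forces P = True.
  Constraint (2) is violated (R=T, P=T) — contradiction.
Case R = False:
  Constraint (6) is violated (R=F) — contradiction.
Both cases fail — unsatisfiable.

UNSATISFIABLE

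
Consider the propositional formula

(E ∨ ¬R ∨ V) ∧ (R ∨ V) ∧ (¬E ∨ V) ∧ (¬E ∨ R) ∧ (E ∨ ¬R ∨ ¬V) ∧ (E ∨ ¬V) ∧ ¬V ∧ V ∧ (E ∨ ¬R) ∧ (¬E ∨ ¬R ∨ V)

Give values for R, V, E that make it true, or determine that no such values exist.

UNSATISFIABLE

Case V = True:
  Clause (¬V) is falsified — contradiction.
Case V = False:
  Clause (V) is falsified — contradiction.
Both cases fail, so the formula is unsatisfiable.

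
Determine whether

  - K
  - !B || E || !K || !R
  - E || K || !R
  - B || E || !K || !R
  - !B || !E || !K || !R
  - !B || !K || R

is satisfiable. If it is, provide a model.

R: True; B: False; E: True; K: True

Unit clause (K) forces K = True.
Set R = True.
Set B = False.
  then (B || E || !K || !R) forces E = True.
Check each clause:
  (K): K holds.
  (!B || E || !K || !R): !B holds.
  (E || K || !R): E holds.
  (B || E || !K || !R): E holds.
  (!B || !E || !K || !R): !B holds.
  (!B || !K || R): !B holds.
All clauses satisfied.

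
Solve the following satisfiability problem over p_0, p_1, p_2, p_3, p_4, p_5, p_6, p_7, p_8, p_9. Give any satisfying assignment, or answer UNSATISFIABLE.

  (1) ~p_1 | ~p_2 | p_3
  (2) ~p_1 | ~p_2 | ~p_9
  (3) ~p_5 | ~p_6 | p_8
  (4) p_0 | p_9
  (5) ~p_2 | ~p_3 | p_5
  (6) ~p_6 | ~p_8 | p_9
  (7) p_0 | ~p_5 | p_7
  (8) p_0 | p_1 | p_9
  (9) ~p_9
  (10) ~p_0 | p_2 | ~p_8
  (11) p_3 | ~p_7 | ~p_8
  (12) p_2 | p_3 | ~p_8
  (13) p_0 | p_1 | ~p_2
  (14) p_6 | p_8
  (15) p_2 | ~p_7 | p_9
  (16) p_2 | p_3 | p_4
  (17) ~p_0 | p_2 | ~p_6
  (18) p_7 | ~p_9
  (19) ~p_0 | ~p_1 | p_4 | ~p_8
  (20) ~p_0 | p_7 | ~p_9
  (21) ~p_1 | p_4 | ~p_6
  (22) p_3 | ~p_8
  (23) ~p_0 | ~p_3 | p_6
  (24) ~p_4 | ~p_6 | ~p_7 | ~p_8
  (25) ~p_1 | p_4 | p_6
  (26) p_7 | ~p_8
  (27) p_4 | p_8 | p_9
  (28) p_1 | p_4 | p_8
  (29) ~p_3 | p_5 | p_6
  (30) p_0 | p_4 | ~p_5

p_0=T, p_1=F, p_2=T, p_3=F, p_4=T, p_5=F, p_6=T, p_7=T, p_8=F, p_9=F

Unit clause (~p_9) forces p_9 = False.
In (p_0 | p_9) only p_0 is left, so p_0 = True.
Set p_1 = False.
Try p_2 = False:
  (~p_0 | p_2 | ~p_8) forces p_8 = False.
  (p_6 | p_8) forces p_6 = True.
  clause (~p_0 | p_2 | ~p_6) is falsified — backtrack.
So p_2 = True.
Set p_3 = False.
  then (p_3 | ~p_8) forces p_8 = False.
  then (p_4 | p_8 | p_9) forces p_4 = True.
  then (p_6 | p_8) forces p_6 = True.
  then (~p_5 | ~p_6 | p_8) forces p_5 = False.
Set p_7 = True.
All clauses satisfied.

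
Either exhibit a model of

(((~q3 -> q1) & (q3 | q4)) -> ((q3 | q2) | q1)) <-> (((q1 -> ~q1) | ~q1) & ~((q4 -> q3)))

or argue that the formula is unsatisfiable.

q1 = False, q2 = False, q3 = False, q4 = True

  (((~q3 -> q1) & (q3 | q4)) -> ((q3 | q2) | q1)) <-> (((q1 -> ~q1) | ~q1) & ~((q4 -> q3))) = True
    ((~q3 -> q1) & (q3 | q4)) -> ((q3 | q2) | q1) = True
      (~q3 -> q1) & (q3 | q4) = False
        ~q3 -> q1 = False
          ~q3 = True
        q3 | q4 = True
      (q3 | q2) | q1 = False
        q3 | q2 = False
    ((q1 -> ~q1) | ~q1) & ~((q4 -> q3)) = True
      (q1 -> ~q1) | ~q1 = True
        q1 -> ~q1 = True
          ~q1 = True
        ~q1 = True
      ~((q4 -> q3)) = True
        q4 -> q3 = False
The formula evaluates to True.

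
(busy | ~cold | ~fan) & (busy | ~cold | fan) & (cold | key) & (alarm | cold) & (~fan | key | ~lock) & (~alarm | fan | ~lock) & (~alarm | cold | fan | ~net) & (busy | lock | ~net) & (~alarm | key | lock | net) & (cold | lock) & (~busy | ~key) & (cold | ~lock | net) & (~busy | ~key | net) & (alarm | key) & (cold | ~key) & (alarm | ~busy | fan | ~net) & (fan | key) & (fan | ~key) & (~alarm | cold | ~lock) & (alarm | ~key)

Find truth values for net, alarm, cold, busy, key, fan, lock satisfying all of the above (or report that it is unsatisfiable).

net=T; alarm=T; cold=T; busy=T; key=F; fan=T; lock=F

Set net = True.
Try alarm = False:
  (alarm | cold) forces cold = True.
  (alarm | key) forces key = True.
  clause (alarm | ~key) is falsified — backtrack.
So alarm = True.
Set cold = True.
Set busy = True.
  then (~busy | ~key) forces key = False.
  then (fan | key) forces fan = True.
  then (~fan | key | ~lock) forces lock = False.
All clauses satisfied.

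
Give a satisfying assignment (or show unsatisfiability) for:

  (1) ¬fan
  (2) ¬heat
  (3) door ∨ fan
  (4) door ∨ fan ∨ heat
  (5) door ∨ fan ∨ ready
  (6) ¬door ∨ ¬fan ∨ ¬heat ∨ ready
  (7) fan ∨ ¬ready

door = True, heat = False, ready = False, fan = False

Unit clause (¬fan) forces fan = False.
Unit clause (¬heat) forces heat = False.
In (door ∨ fan) only door is left, so door = True.
In (fan ∨ ¬ready) only ¬ready is left, so ready = False.
All clauses satisfied.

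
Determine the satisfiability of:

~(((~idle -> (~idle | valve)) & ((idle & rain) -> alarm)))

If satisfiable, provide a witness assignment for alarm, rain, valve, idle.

alarm = False; rain = True; valve = True; idle = True

  ~(((~idle -> (~idle | valve)) & ((idle & rain) -> alarm))) = True
    (~idle -> (~idle | valve)) & ((idle & rain) -> alarm) = False
      ~idle -> (~idle | valve) = True
        ~idle = False
        ~idle | valve = True
          ~idle = False
      (idle & rain) -> alarm = False
        idle & rain = True
The formula evaluates to True.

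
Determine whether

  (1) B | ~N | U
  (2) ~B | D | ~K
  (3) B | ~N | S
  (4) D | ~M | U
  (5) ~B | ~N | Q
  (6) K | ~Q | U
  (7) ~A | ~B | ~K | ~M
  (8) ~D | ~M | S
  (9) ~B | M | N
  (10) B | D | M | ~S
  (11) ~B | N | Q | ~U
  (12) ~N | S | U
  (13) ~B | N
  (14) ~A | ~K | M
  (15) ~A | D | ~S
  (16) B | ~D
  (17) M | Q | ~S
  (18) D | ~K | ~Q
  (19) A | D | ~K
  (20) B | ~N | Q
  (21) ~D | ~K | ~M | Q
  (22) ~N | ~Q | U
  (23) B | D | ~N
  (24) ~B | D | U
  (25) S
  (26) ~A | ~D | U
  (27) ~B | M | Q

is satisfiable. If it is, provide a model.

N = True, K = True, S = True, D = True, Q = True, A = False, U = True, M = False, B = True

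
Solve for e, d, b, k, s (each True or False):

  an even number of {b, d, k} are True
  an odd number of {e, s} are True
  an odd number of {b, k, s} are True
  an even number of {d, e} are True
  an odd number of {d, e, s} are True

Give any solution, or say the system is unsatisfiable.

e = False; d = False; b = False; k = False; s = True

{b, d, k}: 0 true → even ✓
{e, s}: 1 true → odd ✓
{b, k, s}: 1 true → odd ✓
{d, e}: 0 true → even ✓
{d, e, s}: 1 true → odd ✓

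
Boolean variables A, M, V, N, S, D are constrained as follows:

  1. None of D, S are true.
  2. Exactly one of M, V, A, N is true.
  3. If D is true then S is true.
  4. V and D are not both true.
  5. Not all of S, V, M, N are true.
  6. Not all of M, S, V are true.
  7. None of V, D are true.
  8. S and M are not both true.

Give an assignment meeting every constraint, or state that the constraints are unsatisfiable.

A = False; M = False; V = False; N = True; S = False; D = False

  (1) {D, S}: 0 true — none ✓
  (2) {M, V, A, N}: 1 true — exactly one ✓
  (3) D=F ⇒ S: vacuous ✓
  (4) V=F, D=F — not both ✓
  (5) {S, V, M, N}: 1/4 true — not all ✓
  (6) {M, S, V}: 0/3 true — not all ✓
  (7) {V, D}: 0 true — none ✓
  (8) S=F, M=F — not both ✓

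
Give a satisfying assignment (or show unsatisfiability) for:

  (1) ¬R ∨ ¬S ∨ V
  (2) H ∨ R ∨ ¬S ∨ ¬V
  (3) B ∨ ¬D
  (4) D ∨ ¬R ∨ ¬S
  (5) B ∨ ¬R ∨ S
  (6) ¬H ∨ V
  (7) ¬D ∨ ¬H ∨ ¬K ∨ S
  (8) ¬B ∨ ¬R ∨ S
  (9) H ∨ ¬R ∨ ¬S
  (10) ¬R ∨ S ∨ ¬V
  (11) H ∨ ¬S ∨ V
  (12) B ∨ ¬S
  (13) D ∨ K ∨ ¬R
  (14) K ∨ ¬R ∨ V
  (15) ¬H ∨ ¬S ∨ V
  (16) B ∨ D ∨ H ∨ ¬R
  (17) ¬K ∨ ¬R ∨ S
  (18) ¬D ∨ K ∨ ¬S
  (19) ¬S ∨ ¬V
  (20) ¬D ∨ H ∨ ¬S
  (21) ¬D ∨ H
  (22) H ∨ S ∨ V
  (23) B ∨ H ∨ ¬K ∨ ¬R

K = True; S = False; D = False; V = True; R = False; B = False; H = True

Set K = True.
Set S = False.
  then (¬K ∨ ¬R ∨ S) forces R = False.
Try D = True:
  (B ∨ ¬D) forces B = True.
  (¬D ∨ ¬H ∨ ¬K ∨ S) forces H = False.
  clause (¬D ∨ H) is falsified — backtrack.
So D = False.
Set V = True.
Set B = False.
Set H = True.
All clauses satisfied.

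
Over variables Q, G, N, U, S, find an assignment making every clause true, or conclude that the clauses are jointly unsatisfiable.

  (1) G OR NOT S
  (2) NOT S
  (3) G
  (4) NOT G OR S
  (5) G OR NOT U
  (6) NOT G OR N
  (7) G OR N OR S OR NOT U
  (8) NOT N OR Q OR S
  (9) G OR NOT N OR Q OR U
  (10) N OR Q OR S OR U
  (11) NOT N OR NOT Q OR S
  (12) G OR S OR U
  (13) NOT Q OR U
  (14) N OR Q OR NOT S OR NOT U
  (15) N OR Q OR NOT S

Case G = True:
  (NOT S) forces S = False.
  Clause (NOT G OR S) is falsified — contradiction.
Case G = False:
  Clause (G) is falsified — contradiction.
Both cases fail, so the formula is unsatisfiable.

No satisfying assignment exists.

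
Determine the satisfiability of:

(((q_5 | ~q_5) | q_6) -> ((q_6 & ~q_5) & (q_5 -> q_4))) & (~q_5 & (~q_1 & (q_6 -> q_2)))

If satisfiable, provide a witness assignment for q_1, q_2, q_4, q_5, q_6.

q_1 = False; q_2 = True; q_4 = True; q_5 = False; q_6 = True

  ((q_5 | ~q_5) | q_6) -> ((q_6 & ~q_5) & (q_5 -> q_4)) = True
    (q_5 | ~q_5) | q_6 = True
      q_5 | ~q_5 = True
        ~q_5 = True
    (q_6 & ~q_5) & (q_5 -> q_4) = True
      q_6 & ~q_5 = True
        ~q_5 = True
      q_5 -> q_4 = True
  ~q_5 & (~q_1 & (q_6 -> q_2)) = True
    ~q_5 = True
    ~q_1 & (q_6 -> q_2) = True
      ~q_1 = True
      q_6 -> q_2 = True
Both conjuncts True, so the formula holds.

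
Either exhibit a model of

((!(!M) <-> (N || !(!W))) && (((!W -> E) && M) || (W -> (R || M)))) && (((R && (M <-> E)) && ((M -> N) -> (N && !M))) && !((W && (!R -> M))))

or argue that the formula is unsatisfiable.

Case R = True: the formula simplifies to (!(!M) <-> (N || !(!W))) && (((M <-> E) && ((M -> N) -> (N && !M))) && !W).
  W = True: the conjunct !W is False.
  W = False: simplifies to (!(!M) <-> N) && ((M <-> E) && ((M -> N) -> (N && !M))).
    M = True: simplifies to N && (E && !N).
      N = True: the conjunct !N is False.
      N = False: the conjunct N is False.
    M = False: simplifies to !N && (!E && N).
      N = True: the conjunct !N is False.
      N = False: the conjunct N is False.
Case R = False: the conjunct R is False.
Both cases fail — unsatisfiable.

UNSATISFIABLE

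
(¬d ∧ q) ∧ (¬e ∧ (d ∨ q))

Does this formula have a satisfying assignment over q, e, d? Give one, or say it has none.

q: True, e: False, d: False

  ¬d ∧ q = True
    ¬d = True
  ¬e ∧ (d ∨ q) = True
    ¬e = True
    d ∨ q = True
Both conjuncts True, so the formula holds.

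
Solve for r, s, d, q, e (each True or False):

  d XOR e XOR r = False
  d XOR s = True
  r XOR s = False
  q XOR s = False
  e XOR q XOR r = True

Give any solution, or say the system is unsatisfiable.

r: True, s: True, d: False, q: True, e: True

d XOR e XOR r = F XOR T XOR T = False ✓
d XOR s = F XOR T = True ✓
r XOR s = T XOR T = False ✓
q XOR s = T XOR T = False ✓
e XOR q XOR r = T XOR T XOR T = True ✓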